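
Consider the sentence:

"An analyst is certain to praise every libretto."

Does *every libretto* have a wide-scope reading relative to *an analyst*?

Raising constructions are monoclausal for scope purposes; *every libretto* is not separated from *an analyst* by any island.
Clause-internal QR can adjoin the lower DP above the subject, yielding the inverse reading.

Yes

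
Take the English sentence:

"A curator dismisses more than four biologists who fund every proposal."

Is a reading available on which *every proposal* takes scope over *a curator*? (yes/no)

No

*every proposal* occurs within the relative clause *who fund every proposal* modifying *more than four biologists*.
Relative clauses block scope extraction: QR cannot target a position outside the modified NP.
There is no licit LF on which *every proposal* c-commands *a curator*.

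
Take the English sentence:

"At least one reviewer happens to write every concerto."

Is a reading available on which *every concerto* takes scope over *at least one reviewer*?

Infinitival complements of raising predicates do not block QR; *every concerto* and *at least one reviewer* are effectively clausemates.
Clause-internal QR can adjoin the lower DP above the subject, yielding the inverse reading.

Yes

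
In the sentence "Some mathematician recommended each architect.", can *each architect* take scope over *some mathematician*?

Both DPs are arguments of the same predicate; there is no clause or island boundary between them.
Since no island is crossed, the inverse ordering is licensed alongside surface scope.
Both orderings are possible: *some mathematician* > *each architect* and *each architect* > *some mathematician*.

Yes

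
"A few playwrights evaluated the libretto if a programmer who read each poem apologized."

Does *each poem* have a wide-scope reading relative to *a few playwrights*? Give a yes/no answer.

The target quantifier *each poem* is part of the relative clause *who read each poem*, which is itself inside the adjunct *if a programmer who read each poem apologized*.
Nested islands: the RC island is itself inside an adjunct island, so wide scope is doubly excluded.
There is no licit LF on which *each poem* c-commands *a few playwrights*.

No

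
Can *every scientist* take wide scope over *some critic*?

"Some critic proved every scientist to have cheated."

Yes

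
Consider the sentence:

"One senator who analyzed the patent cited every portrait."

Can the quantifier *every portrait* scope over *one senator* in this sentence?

*every portrait* is a matrix argument; only *one senator* is modified by the relative clause *who analyzed the patent*, so the RC island is irrelevant to the target quantifier.
QR within a single clause is free, so the lower quantifier may take scope over the higher one.

Yes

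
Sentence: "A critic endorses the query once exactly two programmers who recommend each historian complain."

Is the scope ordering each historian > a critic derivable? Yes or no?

The target quantifier *each historian* is part of the relative clause *who recommend each historian*, which is itself inside the adjunct *once exactly two programmers who recommend each historian complain*.
Even if one barrier were somehow void, the other would still block QR.
The inverse ordering *each historian* > *a critic* is therefore underivable.

No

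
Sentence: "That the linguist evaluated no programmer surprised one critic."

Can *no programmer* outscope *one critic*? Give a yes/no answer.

*no programmer* sits inside the sentential subject *that the linguist evaluated no programmer*.
Sentential subjects are islands: a quantifier inside the subject clause cannot raise over the matrix predicate.
*no programmer* is confined to the island and cannot take scope over *one critic*.

No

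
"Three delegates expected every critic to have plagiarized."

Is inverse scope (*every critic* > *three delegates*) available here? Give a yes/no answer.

Yes

ECM infinitives lack a CP barrier, so *every critic* can QR over the matrix subject *three delegates*.
Ordinary QR to a clause-peripheral position gives the wide-scope LF for the lower DP.
Both orderings are possible: *three delegates* > *every critic* and *every critic* > *three delegates*.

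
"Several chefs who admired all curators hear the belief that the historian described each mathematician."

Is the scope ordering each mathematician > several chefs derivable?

No

*each mathematician* is embedded in the complex NP *the belief that the historian described each mathematician*.
Since the clause is the complement of a nominal head, the CNPC blocks scope extraction.
So the wide-scope reading for *each mathematician* is blocked.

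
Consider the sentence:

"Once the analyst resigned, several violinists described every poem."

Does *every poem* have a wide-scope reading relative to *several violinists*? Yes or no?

Yes

The adjunct clause does not contain *every poem*, which is the matrix object.
Ordinary QR to a clause-peripheral position gives the wide-scope LF for the lower DP.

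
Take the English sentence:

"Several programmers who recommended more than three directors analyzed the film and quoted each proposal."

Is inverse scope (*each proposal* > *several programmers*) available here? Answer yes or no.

No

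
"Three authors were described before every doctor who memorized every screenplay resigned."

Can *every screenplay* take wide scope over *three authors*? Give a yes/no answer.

The target quantifier *every screenplay* is part of the relative clause *who memorized every screenplay*, which is itself inside the adjunct *before every doctor who memorized every screenplay resigned*.
The quantifier would have to escape first the RC and then the adjunct — two independent island violations.
Hence only narrow scope for *every screenplay* (under *three authors*) survives.

No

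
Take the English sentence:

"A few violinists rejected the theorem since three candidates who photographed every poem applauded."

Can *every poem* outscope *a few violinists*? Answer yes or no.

No

The DP *every poem* is contained in the relative clause *who photographed every poem*, which is itself inside the adjunct *since three candidates who photographed every poem applauded*.
Even if one barrier were somehow void, the other would still block QR.
*every poem* > *a few violinists* would require crossing that boundary, which is illicit.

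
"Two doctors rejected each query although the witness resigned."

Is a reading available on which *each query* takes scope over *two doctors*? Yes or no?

Yes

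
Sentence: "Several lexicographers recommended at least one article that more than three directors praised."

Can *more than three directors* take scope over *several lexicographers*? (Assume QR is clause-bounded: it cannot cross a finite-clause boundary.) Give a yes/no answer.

*more than three directors* is embedded in the relative clause *that more than three directors praised* modifying *at least one article*.
A relative clause is a scope island — quantifier raising cannot cross its boundary.
Hence only narrow scope for *more than three directors* (under *several lexicographers*) survives.

No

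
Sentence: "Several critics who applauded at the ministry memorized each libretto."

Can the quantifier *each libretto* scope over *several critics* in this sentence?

The RC *who applauded at the ministry* is an island, but *each libretto* is not inside it — it is the matrix object, a clausemate of *several critics*.
Ordinary QR to a clause-peripheral position gives the wide-scope LF for the lower DP.
So *each libretto* > *several critics* is among the available readings.

Yes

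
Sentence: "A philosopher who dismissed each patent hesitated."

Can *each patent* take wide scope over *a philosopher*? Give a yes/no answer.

Structurally, *each patent* is inside the relative clause *who dismissed each patent*.
Relative clauses block scope extraction: QR cannot target a position outside the modified NP.
So the wide-scope reading for *each patent* is blocked.

No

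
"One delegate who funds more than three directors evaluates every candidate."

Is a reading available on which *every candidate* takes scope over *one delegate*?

*every candidate* is a matrix argument; only *one delegate* is modified by the relative clause *who funds more than three directors*, so the RC island is irrelevant to the target quantifier.
No island intervenes, so both surface and inverse scope are derivable.

Yes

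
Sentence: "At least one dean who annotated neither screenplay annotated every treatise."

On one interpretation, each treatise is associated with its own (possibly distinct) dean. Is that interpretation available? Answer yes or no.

The described interpretation is the *every treatise* > *at least one dean* scoping.
*every treatise* sits in the matrix clause, not in the relative clause on *at least one dean*.
Clause-internal QR can adjoin the lower DP above the subject, yielding the inverse reading.

Yes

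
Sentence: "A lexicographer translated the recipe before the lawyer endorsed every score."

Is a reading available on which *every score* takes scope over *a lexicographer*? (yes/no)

No

*every score* occurs within the adjunct clause *before the lawyer endorsed every score*.
Adjuncts are opaque for quantifier raising; a quantifier in an adjunct stays inside it.
*every score* > *a lexicographer* would require crossing that boundary, which is illicit.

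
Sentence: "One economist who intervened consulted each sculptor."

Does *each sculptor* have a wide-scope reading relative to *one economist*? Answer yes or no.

Yes

*each sculptor* is a matrix argument; only *one economist* is modified by the relative clause *who intervened*, so the RC island is irrelevant to the target quantifier.
Since no island is crossed, the inverse ordering is licensed alongside surface scope.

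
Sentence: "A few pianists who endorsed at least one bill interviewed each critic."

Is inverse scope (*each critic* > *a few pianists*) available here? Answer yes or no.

Yes

The RC *who endorsed at least one bill* is an island, but *each critic* is not inside it — it is the matrix object, a clausemate of *a few pianists*.
Ordinary QR to a clause-peripheral position gives the wide-scope LF for the lower DP.
Both orderings are possible: *a few pianists* > *each critic* and *each critic* > *a few pianists*.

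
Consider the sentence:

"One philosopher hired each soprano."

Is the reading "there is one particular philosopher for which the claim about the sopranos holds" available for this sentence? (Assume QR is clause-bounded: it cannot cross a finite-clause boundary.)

That reading corresponds to *one philosopher* > *each soprano*.
Surface scope (*one philosopher* > *each soprano*) is always derivable; islands only block QR, not in-situ interpretation.

Yes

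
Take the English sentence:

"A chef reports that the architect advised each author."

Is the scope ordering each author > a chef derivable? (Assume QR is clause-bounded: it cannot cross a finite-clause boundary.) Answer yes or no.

No

Structurally, *each author* is inside the finite complement clause *that the architect advised each author*.
Given the clause-boundedness assumption, QR cannot cross the finite CP into the matrix.
So the wide-scope reading for *each author* is blocked.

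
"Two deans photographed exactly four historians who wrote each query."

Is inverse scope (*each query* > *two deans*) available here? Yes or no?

*each query* sits inside the relative clause *who wrote each query* modifying *exactly four historians*.
The relative clause forms an island for QR, so the quantifier is confined to the head noun's restrictor.
Hence only narrow scope for *each query* (under *two deans*) survives.

No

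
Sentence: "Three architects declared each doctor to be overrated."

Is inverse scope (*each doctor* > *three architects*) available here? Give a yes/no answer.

*each doctor* is an ECM subject; ECM complements are not islands, and the embedded quantifier may take matrix scope.
QR within a single clause is free, so the lower quantifier may take scope over the higher one.
So *each doctor* > *three architects* is among the available readings.

Yes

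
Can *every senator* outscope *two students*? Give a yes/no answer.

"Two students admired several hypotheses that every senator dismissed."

*every senator* is embedded in the relative clause *that every senator dismissed* modifying *several hypotheses*.
The relative clause forms an island for QR, so the quantifier is confined to the head noun's restrictor.
Hence only narrow scope for *every senator* (under *two students*) survives.

No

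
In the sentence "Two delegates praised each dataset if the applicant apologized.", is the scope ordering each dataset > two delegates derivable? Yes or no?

Neither queried DP is inside the adjunct, so the adjunct-island constraint does not apply.
Nothing blocks QR of the lower DP to a position above the higher one, so inverse scope is available.

Yes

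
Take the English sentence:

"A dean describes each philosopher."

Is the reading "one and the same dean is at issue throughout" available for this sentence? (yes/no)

Yes

The described interpretation is the *a dean* > *each philosopher* scoping.
Nothing needs to raise for *a dean* > *each philosopher*, so no island constraint is at stake.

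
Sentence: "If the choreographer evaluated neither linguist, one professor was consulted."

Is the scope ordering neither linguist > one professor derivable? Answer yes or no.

*neither linguist* is embedded in the adjunct clause *if the choreographer evaluated neither linguist*.
Adverbial clauses are not L-marked, so they are barriers for QR — the quantifier cannot escape the adjunct.
*neither linguist* is confined to the island and cannot take scope over *one professor*.

No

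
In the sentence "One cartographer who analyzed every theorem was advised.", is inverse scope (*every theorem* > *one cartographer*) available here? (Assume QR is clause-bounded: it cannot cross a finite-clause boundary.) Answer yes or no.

*every theorem* sits inside the relative clause *who analyzed every theorem*.
Relative clauses are scope islands: a quantifier cannot QR out of a relative clause to take scope in the matrix clause.
*every theorem* > *one cartographer* would require crossing that boundary, which is illicit.

No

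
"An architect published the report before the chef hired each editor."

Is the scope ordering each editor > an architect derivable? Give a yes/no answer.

No

*each editor* is embedded in the adjunct clause *before the chef hired each editor*.
Adverbial clauses are not L-marked, so they are barriers for QR — the quantifier cannot escape the adjunct.
So *each editor* cannot raise high enough to outscope *an architect*; only the surface ordering *an architect* > *each editor* is available.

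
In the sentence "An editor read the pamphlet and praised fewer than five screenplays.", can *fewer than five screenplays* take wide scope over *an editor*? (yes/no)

No

*fewer than five screenplays* is embedded in one conjunct of the coordinate structure (*praised fewer than five screenplays*).
Asymmetric QR out of one conjunct violates the Coordinate Structure Constraint.
Hence only narrow scope for *fewer than five screenplays* (under *an editor*) survives.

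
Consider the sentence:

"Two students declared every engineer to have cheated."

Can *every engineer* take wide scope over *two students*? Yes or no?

Yes

ECM infinitives lack a CP barrier, so *every engineer* can QR over the matrix subject *two students*.
Clause-internal QR can adjoin the lower DP above the subject, yielding the inverse reading.
Both orderings are possible: *two students* > *every engineer* and *every engineer* > *two students*.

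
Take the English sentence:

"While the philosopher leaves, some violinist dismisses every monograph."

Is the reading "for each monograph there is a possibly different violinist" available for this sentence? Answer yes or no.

Yes

This is the *every monograph* > *some violinist* reading.
Although there is an adjunct clause, *every monograph* is in the main clause, not inside the adjunct.
No island intervenes, so both surface and inverse scope are derivable.
The sentence is scopally ambiguous between *some violinist* > *every monograph* and *every monograph* > *some violinist*.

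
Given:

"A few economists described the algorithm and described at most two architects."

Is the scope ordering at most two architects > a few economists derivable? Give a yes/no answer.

Structurally, *at most two architects* is inside one conjunct of the coordinate structure (*described at most two architects*).
A quantifier cannot raise out of one conjunct of a coordination across the whole coordinate structure — the CSC applies to QR.
So *at most two architects* cannot raise to a position above *a few economists*.

No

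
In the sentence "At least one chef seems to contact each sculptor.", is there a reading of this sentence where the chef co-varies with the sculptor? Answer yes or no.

Yes

This is the *each sculptor* > *at least one chef* reading.
Infinitival complements of raising predicates do not block QR; *each sculptor* and *at least one chef* are effectively clausemates.
QR within a single clause is free, so the lower quantifier may take scope over the higher one.
Both orderings are possible: *at least one chef* > *each sculptor* and *each sculptor* > *at least one chef*.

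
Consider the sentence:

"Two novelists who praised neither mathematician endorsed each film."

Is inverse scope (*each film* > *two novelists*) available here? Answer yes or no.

*each film* is a matrix argument; only *two novelists* is modified by the relative clause *who praised neither mathematician*, so the RC island is irrelevant to the target quantifier.
Clause-internal QR can adjoin the lower DP above the subject, yielding the inverse reading.
The sentence is scopally ambiguous between *two novelists* > *each film* and *each film* > *two novelists*.

Yes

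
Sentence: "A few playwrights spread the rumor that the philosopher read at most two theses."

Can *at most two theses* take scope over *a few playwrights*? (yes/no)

*at most two theses* sits inside the complex NP *the rumor that the philosopher read at most two theses*.
Since the clause is the complement of a nominal head, the CNPC blocks scope extraction.
The inverse ordering *at most two theses* > *a few playwrights* is therefore underivable.

No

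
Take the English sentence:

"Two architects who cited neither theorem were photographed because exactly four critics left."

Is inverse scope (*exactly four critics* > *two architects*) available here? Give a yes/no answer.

Structurally, *exactly four critics* is inside the adjunct clause *because exactly four critics left*.
The adjunct-island constraint bars QR out of an adverbial clause.
So *exactly four critics* cannot raise to a position above *two architects*.

No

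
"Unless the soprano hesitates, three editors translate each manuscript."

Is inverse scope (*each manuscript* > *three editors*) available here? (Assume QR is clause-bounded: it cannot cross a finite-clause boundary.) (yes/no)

Yes

Although there is an adjunct clause, *each manuscript* is in the main clause, not inside the adjunct.
Ordinary QR to a clause-peripheral position gives the wide-scope LF for the lower DP.
So *each manuscript* > *three editors* is among the available readings.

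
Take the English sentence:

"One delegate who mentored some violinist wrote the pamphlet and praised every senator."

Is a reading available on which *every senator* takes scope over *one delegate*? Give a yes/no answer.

The DP *every senator* is contained in one conjunct of the coordinate structure (*praised every senator*).
QR out of a conjunct would have to apply non-ATB, which the CSC forbids.
Hence only narrow scope for *every senator* (under *one delegate*) survives.

No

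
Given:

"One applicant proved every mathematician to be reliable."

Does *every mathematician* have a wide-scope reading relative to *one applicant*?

The ECM infinitive is scope-transparent — *every mathematician* is free to raise above *one applicant*.
Nothing blocks QR of the lower DP to a position above the higher one, so inverse scope is available.

Yes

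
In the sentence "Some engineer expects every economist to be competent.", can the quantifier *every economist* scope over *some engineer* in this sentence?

Yes

This is an ECM construction: *every economist* is the infinitival subject, Case-marked by the matrix verb, and the infinitive is transparent for QR.
No island intervenes, so both surface and inverse scope are derivable.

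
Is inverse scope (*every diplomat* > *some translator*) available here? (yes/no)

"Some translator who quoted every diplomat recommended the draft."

The DP *every diplomat* is contained in the relative clause *who quoted every diplomat*.
Relative clauses are scope islands: a quantifier cannot QR out of a relative clause to take scope in the matrix clause.
So *every diplomat* cannot raise high enough to outscope *some translator*; only the surface ordering *some translator* > *every diplomat* is available.

No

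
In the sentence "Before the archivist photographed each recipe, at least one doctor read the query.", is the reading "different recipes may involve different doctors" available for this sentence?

No

This is the *each recipe* > *at least one doctor* reading.
*each recipe* occurs within the adjunct clause *before the archivist photographed each recipe*.
Adverbial clauses are not L-marked, so they are barriers for QR — the quantifier cannot escape the adjunct.
So *each recipe* cannot raise to a position above *at least one doctor*.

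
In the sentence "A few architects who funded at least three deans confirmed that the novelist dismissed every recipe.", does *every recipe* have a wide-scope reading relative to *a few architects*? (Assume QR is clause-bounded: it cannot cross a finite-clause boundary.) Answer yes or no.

Structurally, *every recipe* is inside the finite complement clause *that the novelist dismissed every recipe*.
Under clause-bounded QR, a quantifier in an embedded finite clause cannot raise into the matrix clause.
The inverse ordering *every recipe* > *a few architects* is therefore underivable.

No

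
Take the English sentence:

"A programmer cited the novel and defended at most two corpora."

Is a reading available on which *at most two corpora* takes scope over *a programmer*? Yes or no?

Structurally, *at most two corpora* is inside one conjunct of the coordinate structure (*defended at most two corpora*).
The Coordinate Structure Constraint blocks movement (including QR) out of a single conjunct.
There is no licit LF on which *at most two corpora* c-commands *a programmer*.

No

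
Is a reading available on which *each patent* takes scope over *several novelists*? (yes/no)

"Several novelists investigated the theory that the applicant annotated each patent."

No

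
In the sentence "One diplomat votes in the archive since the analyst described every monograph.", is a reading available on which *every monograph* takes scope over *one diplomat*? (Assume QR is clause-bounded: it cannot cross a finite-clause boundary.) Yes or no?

No

Structurally, *every monograph* is inside the adjunct clause *since the analyst described every monograph*.
Adjunct clauses are scope islands: a quantifier inside an adjunct cannot raise into the matrix clause.
So *every monograph* cannot raise to a position above *one diplomat*.
(Only the surface reading survives: one fixed diplomat with respect to all the relevant monographs.)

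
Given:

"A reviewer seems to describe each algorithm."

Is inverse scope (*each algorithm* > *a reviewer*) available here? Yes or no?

*each algorithm* is inside a raising infinitive, which is transparent to QR (no CP barrier), so it behaves as a matrix argument.
Ordinary QR to a clause-peripheral position gives the wide-scope LF for the lower DP.

Yes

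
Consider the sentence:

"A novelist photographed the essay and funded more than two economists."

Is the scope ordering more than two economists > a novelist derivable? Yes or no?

No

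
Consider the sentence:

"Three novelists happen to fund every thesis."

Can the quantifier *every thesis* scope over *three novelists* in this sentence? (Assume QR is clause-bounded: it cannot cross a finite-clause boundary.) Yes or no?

Raising constructions are monoclausal for scope purposes; *every thesis* is not separated from *three novelists* by any island.
QR within a single clause is free, so the lower quantifier may take scope over the higher one.
So *every thesis* > *three novelists* is among the available readings.

Yes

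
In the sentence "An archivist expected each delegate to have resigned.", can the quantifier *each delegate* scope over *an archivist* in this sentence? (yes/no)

The ECM infinitive is scope-transparent — *each delegate* is free to raise above *an archivist*.
Ordinary QR to a clause-peripheral position gives the wide-scope LF for the lower DP.
The sentence is scopally ambiguous between *an archivist* > *each delegate* and *each delegate* > *an archivist*.

Yes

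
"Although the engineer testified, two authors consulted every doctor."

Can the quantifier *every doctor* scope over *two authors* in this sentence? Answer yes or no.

Yes

*every doctor* is a matrix argument; the adjunct is an island but the target quantifier is outside it.
QR within a single clause is free, so the lower quantifier may take scope over the higher one.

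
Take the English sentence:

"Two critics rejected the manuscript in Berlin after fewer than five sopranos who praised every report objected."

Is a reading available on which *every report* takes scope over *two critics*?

The DP *every report* is contained in the relative clause *who praised every report*, which is itself inside the adjunct *after fewer than five sopranos who praised every report objected*.
Even if one barrier were somehow void, the other would still block QR.
*every report* is confined to the island and cannot take scope over *two critics*.

No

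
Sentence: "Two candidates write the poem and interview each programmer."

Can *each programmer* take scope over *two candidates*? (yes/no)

*each programmer* occurs within one conjunct of the coordinate structure (*interview each programmer*).
The Coordinate Structure Constraint blocks movement (including QR) out of a single conjunct.
There is no licit LF on which *each programmer* c-commands *two candidates*.

No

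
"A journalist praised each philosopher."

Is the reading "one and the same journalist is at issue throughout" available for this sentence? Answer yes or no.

This is the *a journalist* > *each philosopher* reading.
Nothing needs to raise for *a journalist* > *each philosopher*, so no island constraint is at stake.

Yes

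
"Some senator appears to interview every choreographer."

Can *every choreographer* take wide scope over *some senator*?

Yes

The matrix predicate is a raising verb, whose infinitival complement is not a scope island — *every choreographer* can QR into the matrix clause.
Clause-internal QR can adjoin the lower DP above the subject, yielding the inverse reading.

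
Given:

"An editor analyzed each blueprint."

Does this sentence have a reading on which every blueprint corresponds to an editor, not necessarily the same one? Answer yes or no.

The paraphrase describes the scope ordering *each blueprint* > *an editor*.
*an editor* and *each blueprint* are co-arguments of the matrix verb, with nothing but a clause-internal boundary between them.
Since no island is crossed, the inverse ordering is licensed alongside surface scope.

Yes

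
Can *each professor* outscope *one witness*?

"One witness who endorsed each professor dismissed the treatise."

The target quantifier *each professor* is part of the relative clause *who endorsed each professor*.
Quantifiers inside a relative clause are trapped there; the RC boundary blocks QR.
*each professor* > *one witness* would require crossing that boundary, which is illicit.
(Only the surface reading survives: one fixed witness with respect to all the relevant professors.)

No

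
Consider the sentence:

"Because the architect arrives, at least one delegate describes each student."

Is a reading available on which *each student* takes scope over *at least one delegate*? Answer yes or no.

Yes

The adjunct clause does not contain *each student*, which is the matrix object.
Since no island is crossed, the inverse ordering is licensed alongside surface scope.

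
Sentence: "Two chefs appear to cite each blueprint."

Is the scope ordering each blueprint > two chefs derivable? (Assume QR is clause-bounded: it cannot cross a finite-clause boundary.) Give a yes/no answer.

The matrix predicate is a raising verb, whose infinitival complement is not a scope island — *each blueprint* can QR into the matrix clause.
No island intervenes, so both surface and inverse scope are derivable.

Yes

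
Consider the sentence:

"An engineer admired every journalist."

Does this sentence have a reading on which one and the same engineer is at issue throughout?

This is the *an engineer* > *every journalist* reading.
Surface scope (*an engineer* > *every journalist*) is always derivable; islands only block QR, not in-situ interpretation.

Yes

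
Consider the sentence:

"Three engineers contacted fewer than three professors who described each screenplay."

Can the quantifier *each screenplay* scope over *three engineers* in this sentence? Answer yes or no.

*each screenplay* sits inside the relative clause *who described each screenplay* modifying *fewer than three professors*.
A relative clause is a scope island — quantifier raising cannot cross its boundary.
So the wide-scope reading for *each screenplay* is blocked.

No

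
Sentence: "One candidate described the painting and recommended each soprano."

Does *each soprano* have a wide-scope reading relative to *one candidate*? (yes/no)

No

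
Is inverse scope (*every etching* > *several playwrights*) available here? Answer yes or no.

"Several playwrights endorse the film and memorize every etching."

No

The target quantifier *every etching* is part of one conjunct of the coordinate structure (*memorize every etching*).
QR out of a conjunct would have to apply non-ATB, which the CSC forbids.
The inverse ordering *every etching* > *several playwrights* is therefore underivable.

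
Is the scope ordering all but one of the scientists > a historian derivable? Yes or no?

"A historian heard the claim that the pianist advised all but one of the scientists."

The target quantifier *all but one of the scientists* is part of the complex NP *the claim that the pianist advised all but one of the scientists*.
A that-clause complement to a noun is an island; QR cannot cross the NP boundary.
There is no licit LF on which *all but one of the scientists* c-commands *a historian*.

No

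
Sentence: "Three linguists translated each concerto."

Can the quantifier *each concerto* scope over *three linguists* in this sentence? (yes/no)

Both DPs are arguments of the same predicate; there is no clause or island boundary between them.
Since no island is crossed, the inverse ordering is licensed alongside surface scope.

Yes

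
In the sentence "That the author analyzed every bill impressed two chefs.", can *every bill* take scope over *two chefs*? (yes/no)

No

The target quantifier *every bill* is part of the sentential subject *that the author analyzed every bill*.
Subjects — clausal subjects included — are islands for extraction, and QR is no exception.
The ordering *every bill* > *two chefs* is therefore underivable.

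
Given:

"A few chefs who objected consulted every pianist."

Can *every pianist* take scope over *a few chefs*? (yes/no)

Yes

Although the sentence contains a relative clause (*who objected*), *every pianist* is outside it, in the matrix VP.
Since no island is crossed, the inverse ordering is licensed alongside surface scope.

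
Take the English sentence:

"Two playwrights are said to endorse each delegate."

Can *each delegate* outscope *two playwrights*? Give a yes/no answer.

Yes

Raising constructions are monoclausal for scope purposes; *each delegate* is not separated from *two playwrights* by any island.
Since no island is crossed, the inverse ordering is licensed alongside surface scope.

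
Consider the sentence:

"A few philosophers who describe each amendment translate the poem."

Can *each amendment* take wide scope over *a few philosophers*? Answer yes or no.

*each amendment* sits inside the relative clause *who describe each amendment*.
Relative clauses block scope extraction: QR cannot target a position outside the modified NP.
Hence only narrow scope for *each amendment* (under *a few philosophers*) survives.

No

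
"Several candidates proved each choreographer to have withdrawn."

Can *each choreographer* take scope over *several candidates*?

Yes

This is an ECM construction: *each choreographer* is the infinitival subject, Case-marked by the matrix verb, and the infinitive is transparent for QR.
Since no island is crossed, the inverse ordering is licensed alongside surface scope.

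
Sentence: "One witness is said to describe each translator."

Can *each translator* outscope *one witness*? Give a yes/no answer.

Raising constructions are monoclausal for scope purposes; *each translator* is not separated from *one witness* by any island.
With no island boundary between them, the object can take inverse scope over the subject via ordinary QR within the clause.

Yes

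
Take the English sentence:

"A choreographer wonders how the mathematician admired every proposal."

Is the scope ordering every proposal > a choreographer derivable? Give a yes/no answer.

The target quantifier *every proposal* is part of the embedded question *how the mathematician admired every proposal*.
Embedded wh-clauses are opaque for QR, so the quantifier stays inside the question.
The inverse ordering *every proposal* > *a choreographer* is therefore underivable.

No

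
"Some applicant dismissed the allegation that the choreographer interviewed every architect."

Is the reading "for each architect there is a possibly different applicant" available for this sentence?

That reading corresponds to *every architect* > *some applicant*.
Structurally, *every architect* is inside the complex NP *the allegation that the choreographer interviewed every architect*.
Noun-complement clauses are scope islands (the Complex NP Constraint): a quantifier inside one cannot scope into the matrix.
So *every architect* cannot raise high enough to outscope *some applicant*; only the surface ordering *some applicant* > *every architect* is available.
(Only the surface reading survives: one fixed applicant with respect to all the relevant architects.)

No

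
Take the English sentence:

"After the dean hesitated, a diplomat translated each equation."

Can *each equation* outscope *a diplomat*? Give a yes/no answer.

Yes

*each equation* is a matrix argument; the adjunct is an island but the target quantifier is outside it.
Nothing blocks QR of the lower DP to a position above the higher one, so inverse scope is available.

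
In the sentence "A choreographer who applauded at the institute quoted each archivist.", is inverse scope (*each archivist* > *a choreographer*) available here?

Yes

The relative clause *who applauded at the institute* modifies *a choreographer*, but *each archivist* is not inside that relative clause — it is an argument of the matrix verb.
With no island boundary between them, the object can take inverse scope over the subject via ordinary QR within the clause.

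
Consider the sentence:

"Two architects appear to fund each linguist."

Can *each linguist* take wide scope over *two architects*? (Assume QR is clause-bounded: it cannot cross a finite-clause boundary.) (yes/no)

Yes

*each linguist* is the object of the infinitival complement of a raising predicate; raising infinitives are transparent for QR, so the two DPs are in effect clausemates.
No island intervenes, so both surface and inverse scope are derivable.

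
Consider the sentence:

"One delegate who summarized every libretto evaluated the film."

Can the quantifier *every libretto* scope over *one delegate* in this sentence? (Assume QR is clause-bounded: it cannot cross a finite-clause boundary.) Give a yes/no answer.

No

*every libretto* is embedded in the relative clause *who summarized every libretto*.
A relative clause is a scope island — quantifier raising cannot cross its boundary.
*every libretto* > *one delegate* would require crossing that boundary, which is illicit.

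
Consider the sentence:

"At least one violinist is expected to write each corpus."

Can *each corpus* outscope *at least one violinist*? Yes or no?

Yes

The matrix predicate is a raising verb, whose infinitival complement is not a scope island — *each corpus* can QR into the matrix clause.
Since no island is crossed, the inverse ordering is licensed alongside surface scope.
So *each corpus* > *at least one violinist* is among the available readings.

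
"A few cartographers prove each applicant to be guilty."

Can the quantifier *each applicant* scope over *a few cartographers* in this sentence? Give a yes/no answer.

The ECM infinitive is scope-transparent — *each applicant* is free to raise above *a few cartographers*.
QR within a single clause is free, so the lower quantifier may take scope over the higher one.
The sentence is scopally ambiguous between *a few cartographers* > *each applicant* and *each applicant* > *a few cartographers*.

Yes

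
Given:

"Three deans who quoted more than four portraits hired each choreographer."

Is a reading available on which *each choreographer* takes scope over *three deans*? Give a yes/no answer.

Yes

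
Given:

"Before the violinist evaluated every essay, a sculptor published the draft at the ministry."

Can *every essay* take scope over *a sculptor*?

No

*every essay* occurs within the adjunct clause *before the violinist evaluated every essay*.
The adjunct-island constraint bars QR out of an adverbial clause.
The ordering *every essay* > *a sculptor* is therefore underivable.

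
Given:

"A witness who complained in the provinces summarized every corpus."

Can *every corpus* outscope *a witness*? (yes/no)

Yes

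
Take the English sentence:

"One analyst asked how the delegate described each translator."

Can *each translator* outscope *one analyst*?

The target quantifier *each translator* is part of the embedded question *how the delegate described each translator*.
The wh-island constraint blocks QR out of an embedded interrogative.
There is no licit LF on which *each translator* c-commands *one analyst*.

No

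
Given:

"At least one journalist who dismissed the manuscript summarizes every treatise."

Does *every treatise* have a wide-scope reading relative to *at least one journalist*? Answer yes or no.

Yes

*every treatise* is a matrix argument; only *at least one journalist* is modified by the relative clause *who dismissed the manuscript*, so the RC island is irrelevant to the target quantifier.
With no island boundary between them, the object can take inverse scope over the subject via ordinary QR within the clause.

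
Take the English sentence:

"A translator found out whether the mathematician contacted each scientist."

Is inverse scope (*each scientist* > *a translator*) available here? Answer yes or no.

*each scientist* sits inside the embedded question *whether the mathematician contacted each scientist*.
The wh-island constraint blocks QR out of an embedded interrogative.
So *each scientist* cannot raise to a position above *a translator*.

No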